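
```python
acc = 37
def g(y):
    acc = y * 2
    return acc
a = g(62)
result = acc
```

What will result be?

Step 1: Global acc = 37.
Step 2: g(62) creates local acc = 62 * 2 = 124.
Step 3: Global acc unchanged because no global keyword. result = 37

The answer is 37.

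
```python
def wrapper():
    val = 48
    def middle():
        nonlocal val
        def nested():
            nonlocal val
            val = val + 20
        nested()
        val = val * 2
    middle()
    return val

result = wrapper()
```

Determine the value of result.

Step 1: val = 48.
Step 2: nested() adds 20: val = 48 + 20 = 68.
Step 3: middle() doubles: val = 68 * 2 = 136.
Step 4: result = 136

The answer is 136.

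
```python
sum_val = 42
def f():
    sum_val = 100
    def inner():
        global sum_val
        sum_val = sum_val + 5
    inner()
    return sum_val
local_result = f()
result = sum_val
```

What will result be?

Step 1: Global sum_val = 42. f() creates local sum_val = 100.
Step 2: inner() declares global sum_val and adds 5: global sum_val = 42 + 5 = 47.
Step 3: f() returns its local sum_val = 100 (unaffected by inner).
Step 4: result = global sum_val = 47

The answer is 47.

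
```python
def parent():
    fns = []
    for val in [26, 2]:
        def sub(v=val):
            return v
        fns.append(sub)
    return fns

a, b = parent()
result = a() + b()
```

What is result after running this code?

Step 1: Default argument v=val captures val at each iteration.
Step 2: a() returns 26 (captured at first iteration), b() returns 2 (captured at second).
Step 3: result = 26 + 2 = 28

The answer is 28.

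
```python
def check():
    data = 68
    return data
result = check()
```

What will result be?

Step 1: check() defines data = 68 in its local scope.
Step 2: return data finds the local variable data = 68.
Step 3: result = 68

The answer is 68.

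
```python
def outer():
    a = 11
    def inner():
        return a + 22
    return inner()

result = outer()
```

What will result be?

Step 1: outer() defines a = 11.
Step 2: inner() reads a = 11 from enclosing scope, returns 11 + 22 = 33.
Step 3: result = 33

The answer is 33.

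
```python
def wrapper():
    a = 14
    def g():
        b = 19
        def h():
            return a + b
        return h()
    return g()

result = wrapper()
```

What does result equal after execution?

Step 1: wrapper() defines a = 14. g() defines b = 19.
Step 2: h() accesses both from enclosing scopes: a = 14, b = 19.
Step 3: result = 14 + 19 = 33

The answer is 33.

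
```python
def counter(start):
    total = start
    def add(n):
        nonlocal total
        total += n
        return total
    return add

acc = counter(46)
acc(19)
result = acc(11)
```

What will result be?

Step 1: counter(46) creates closure with total = 46.
Step 2: First acc(19): total = 46 + 19 = 65.
Step 3: Second acc(11): total = 65 + 11 = 76. result = 76

The answer is 76.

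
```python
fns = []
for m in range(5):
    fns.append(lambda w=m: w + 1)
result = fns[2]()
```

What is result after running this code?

Step 1: Default argument w=m captures m's value at definition time.
Step 2: fns[2] was defined when m = 2, so w defaults to 2.
Step 3: result = 2 + 1 = 3 (default arg fixes the late binding issue)

The answer is 3.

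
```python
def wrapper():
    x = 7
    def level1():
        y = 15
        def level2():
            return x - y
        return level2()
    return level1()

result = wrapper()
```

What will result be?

Step 1: x = 7 in wrapper. y = 15 in level1.
Step 2: level2() reads x = 7 and y = 15 from enclosing scopes.
Step 3: result = 7 - 15 = -8

The answer is -8.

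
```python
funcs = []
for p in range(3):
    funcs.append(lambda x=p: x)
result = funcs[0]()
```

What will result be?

Step 1: Default argument x=p captures p's value at each iteration.
Step 2: funcs[0] captured x = 0 when p was 0.
Step 3: result = 0

The answer is 0.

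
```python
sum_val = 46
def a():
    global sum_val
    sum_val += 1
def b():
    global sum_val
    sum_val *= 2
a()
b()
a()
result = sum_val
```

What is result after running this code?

Step 1: sum_val = 46.
Step 2: a(): sum_val = 46 + 1 = 47.
Step 3: b(): sum_val = 47 * 2 = 94.
Step 4: a(): sum_val = 94 + 1 = 95

The answer is 95.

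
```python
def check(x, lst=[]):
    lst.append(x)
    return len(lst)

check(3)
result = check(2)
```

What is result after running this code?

Step 1: Mutable default list persists between calls.
Step 2: First call: lst = [3], len = 1. Second call: lst = [3, 2], len = 2.
Step 3: result = 2

The answer is 2.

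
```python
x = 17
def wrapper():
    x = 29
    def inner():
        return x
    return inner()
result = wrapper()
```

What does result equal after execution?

Step 1: x = 17 globally, but wrapper() defines x = 29 locally.
Step 2: inner() looks up x. Not in local scope, so checks enclosing scope (wrapper) and finds x = 29.
Step 3: result = 29

The answer is 29.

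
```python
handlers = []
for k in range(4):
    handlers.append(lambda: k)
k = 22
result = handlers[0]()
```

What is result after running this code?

Step 1: Lambdas capture the variable k by reference, not by value.
Step 2: After the loop, k is reassigned to 22.
Step 3: handlers[0]() looks up the current k = 22. result = 22

The answer is 22.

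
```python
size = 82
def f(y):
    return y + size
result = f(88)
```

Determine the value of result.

Step 1: size = 82 is defined globally.
Step 2: f(88) uses parameter y = 88 and looks up size from global scope = 82.
Step 3: result = 88 + 82 = 170

The answer is 170.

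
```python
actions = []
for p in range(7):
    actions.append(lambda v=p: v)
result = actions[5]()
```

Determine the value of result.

Step 1: Default argument v=p captures p's value at each iteration.
Step 2: actions[5] captured v = 5 when p was 5.
Step 3: result = 5

The answer is 5.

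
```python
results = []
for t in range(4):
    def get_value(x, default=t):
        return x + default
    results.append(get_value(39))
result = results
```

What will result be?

Step 1: Default argument default=t is evaluated at function definition time.
Step 2: Each iteration creates get_value with default = current t value.
Step 3: get_value(39) returns 39 + default. results = [39, 40, 41, 42]

The answer is [39, 40, 41, 42].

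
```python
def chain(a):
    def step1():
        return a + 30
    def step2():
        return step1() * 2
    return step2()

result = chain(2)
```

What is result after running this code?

Step 1: chain(2) captures a = 2.
Step 2: step2() calls step1() which returns 2 + 30 = 32.
Step 3: step2() returns 32 * 2 = 64

The answer is 64.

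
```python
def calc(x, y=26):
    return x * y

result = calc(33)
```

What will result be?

Step 1: calc(33) uses default y = 26.
Step 2: Returns 33 * 26 = 858.
Step 3: result = 858

The answer is 858.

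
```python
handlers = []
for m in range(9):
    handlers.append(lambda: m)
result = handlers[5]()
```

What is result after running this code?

Step 1: The loop creates 9 lambdas, all referencing the same variable m.
Step 2: After the loop, m = 8 (final value).
Step 3: handlers[5]() looks up m at call time and finds 8. This is the late binding gotcha. result = 8

The answer is 8.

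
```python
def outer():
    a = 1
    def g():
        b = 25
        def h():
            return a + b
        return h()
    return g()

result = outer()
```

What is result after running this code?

Step 1: outer() defines a = 1. g() defines b = 25.
Step 2: h() accesses both from enclosing scopes: a = 1, b = 25.
Step 3: result = 1 + 25 = 26

The answer is 26.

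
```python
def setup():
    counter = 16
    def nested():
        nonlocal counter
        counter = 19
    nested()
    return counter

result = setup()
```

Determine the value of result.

Step 1: setup() sets counter = 16.
Step 2: nested() uses nonlocal to reassign counter = 19.
Step 3: result = 19

The answer is 19.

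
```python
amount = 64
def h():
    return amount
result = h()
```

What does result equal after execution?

Step 1: amount = 64 is defined in the global scope.
Step 2: h() looks up amount. No local amount exists, so Python checks the global scope via LEGB rule and finds amount = 64.
Step 3: result = 64

The answer is 64.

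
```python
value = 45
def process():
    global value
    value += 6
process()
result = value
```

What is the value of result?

Step 1: value = 45 globally.
Step 2: process() modifies global value: value += 6 = 51.
Step 3: result = 51

The answer is 51.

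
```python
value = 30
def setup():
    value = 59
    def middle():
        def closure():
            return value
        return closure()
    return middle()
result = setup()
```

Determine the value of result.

Step 1: setup() defines value = 59. middle() and closure() have no local value.
Step 2: closure() checks local (none), enclosing middle() (none), enclosing setup() and finds value = 59.
Step 3: result = 59

The answer is 59.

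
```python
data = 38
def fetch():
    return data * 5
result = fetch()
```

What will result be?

Step 1: data = 38 is defined globally.
Step 2: fetch() looks up data from global scope = 38, then computes 38 * 5 = 190.
Step 3: result = 190

The answer is 190.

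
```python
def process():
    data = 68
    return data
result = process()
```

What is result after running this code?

Step 1: process() defines data = 68 in its local scope.
Step 2: return data finds the local variable data = 68.
Step 3: result = 68

The answer is 68.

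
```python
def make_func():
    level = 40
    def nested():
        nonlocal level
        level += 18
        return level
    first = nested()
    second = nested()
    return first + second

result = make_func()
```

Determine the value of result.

Step 1: level starts at 40.
Step 2: First call: level = 40 + 18 = 58, returns 58.
Step 3: Second call: level = 58 + 18 = 76, returns 76.
Step 4: result = 58 + 76 = 134

The answer is 134.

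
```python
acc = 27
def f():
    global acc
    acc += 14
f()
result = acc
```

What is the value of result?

Step 1: acc = 27 globally.
Step 2: f() modifies global acc: acc += 14 = 41.
Step 3: result = 41

The answer is 41.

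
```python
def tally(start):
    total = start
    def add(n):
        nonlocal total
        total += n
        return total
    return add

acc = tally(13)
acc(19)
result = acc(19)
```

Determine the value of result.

Step 1: tally(13) creates closure with total = 13.
Step 2: First acc(19): total = 13 + 19 = 32.
Step 3: Second acc(19): total = 32 + 19 = 51. result = 51

The answer is 51.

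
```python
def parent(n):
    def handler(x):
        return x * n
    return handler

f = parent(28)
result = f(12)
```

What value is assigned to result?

Step 1: parent(28) creates a closure capturing n = 28.
Step 2: f(12) computes 12 * 28 = 336.
Step 3: result = 336

The answer is 336.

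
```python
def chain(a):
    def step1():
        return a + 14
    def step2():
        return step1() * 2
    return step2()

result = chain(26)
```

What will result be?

Step 1: chain(26) captures a = 26.
Step 2: step2() calls step1() which returns 26 + 14 = 40.
Step 3: step2() returns 40 * 2 = 80

The answer is 80.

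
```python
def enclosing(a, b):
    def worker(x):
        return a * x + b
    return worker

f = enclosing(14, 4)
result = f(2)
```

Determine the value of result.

Step 1: enclosing(14, 4) captures a = 14, b = 4.
Step 2: f(2) computes 14 * 2 + 4 = 32.
Step 3: result = 32

The answer is 32.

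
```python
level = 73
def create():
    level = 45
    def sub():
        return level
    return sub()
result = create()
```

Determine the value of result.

Step 1: level = 73 globally, but create() defines level = 45 locally.
Step 2: sub() looks up level. Not in local scope, so checks enclosing scope (create) and finds level = 45.
Step 3: result = 45

The answer is 45.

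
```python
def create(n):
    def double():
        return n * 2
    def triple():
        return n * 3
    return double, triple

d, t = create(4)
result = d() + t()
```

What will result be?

Step 1: Both closures capture the same n = 4.
Step 2: d() = 4 * 2 = 8, t() = 4 * 3 = 12.
Step 3: result = 8 + 12 = 20

The answer is 20.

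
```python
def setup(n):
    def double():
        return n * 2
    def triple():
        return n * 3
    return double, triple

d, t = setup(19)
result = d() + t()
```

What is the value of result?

Step 1: Both closures capture the same n = 19.
Step 2: d() = 19 * 2 = 38, t() = 19 * 3 = 57.
Step 3: result = 38 + 57 = 95

The answer is 95.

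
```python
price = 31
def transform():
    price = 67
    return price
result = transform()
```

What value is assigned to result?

Step 1: Global price = 31.
Step 2: transform() creates local price = 67, shadowing the global.
Step 3: Returns local price = 67. result = 67

The answer is 67.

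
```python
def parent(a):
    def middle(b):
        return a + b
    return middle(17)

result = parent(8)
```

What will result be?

Step 1: parent(8) passes a = 8.
Step 2: middle(17) has b = 17, reads a = 8 from enclosing.
Step 3: result = 8 + 17 = 25

The answer is 25.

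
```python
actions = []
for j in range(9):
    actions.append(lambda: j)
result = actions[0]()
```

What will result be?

Step 1: The loop creates 9 lambdas, all referencing the same variable j.
Step 2: After the loop, j = 8 (final value).
Step 3: actions[0]() looks up j at call time and finds 8. This is the late binding gotcha. result = 8

The answer is 8.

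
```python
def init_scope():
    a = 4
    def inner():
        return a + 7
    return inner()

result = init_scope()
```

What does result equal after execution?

Step 1: init_scope() defines a = 4.
Step 2: inner() reads a = 4 from enclosing scope, returns 4 + 7 = 11.
Step 3: result = 11

The answer is 11.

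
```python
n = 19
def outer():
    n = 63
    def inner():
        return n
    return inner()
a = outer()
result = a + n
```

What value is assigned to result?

Step 1: outer() has local n = 63. inner() reads from enclosing.
Step 2: outer() returns 63. Global n = 19 unchanged.
Step 3: result = 63 + 19 = 82

The answer is 82.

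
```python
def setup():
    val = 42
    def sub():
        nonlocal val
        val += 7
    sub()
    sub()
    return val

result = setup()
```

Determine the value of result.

Step 1: val starts at 42.
Step 2: sub() is called 2 times, each adding 7.
Step 3: val = 42 + 7 * 2 = 56

The answer is 56.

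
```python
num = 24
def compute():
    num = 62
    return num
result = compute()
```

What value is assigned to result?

Step 1: Global num = 24.
Step 2: compute() creates local num = 62, shadowing the global.
Step 3: Returns local num = 62. result = 62

The answer is 62.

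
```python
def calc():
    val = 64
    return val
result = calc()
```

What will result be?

Step 1: calc() defines val = 64 in its local scope.
Step 2: return val finds the local variable val = 64.
Step 3: result = 64

The answer is 64.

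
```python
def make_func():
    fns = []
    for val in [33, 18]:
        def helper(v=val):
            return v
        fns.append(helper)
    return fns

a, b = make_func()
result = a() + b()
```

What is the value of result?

Step 1: Default argument v=val captures val at each iteration.
Step 2: a() returns 33 (captured at first iteration), b() returns 18 (captured at second).
Step 3: result = 33 + 18 = 51

The answer is 51.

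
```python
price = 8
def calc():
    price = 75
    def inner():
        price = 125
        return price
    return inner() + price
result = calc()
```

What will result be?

Step 1: calc() has local price = 75. inner() has local price = 125.
Step 2: inner() returns its local price = 125.
Step 3: calc() returns 125 + its own price (75) = 200

The answer is 200.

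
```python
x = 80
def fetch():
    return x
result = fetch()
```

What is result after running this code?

Step 1: x = 80 is defined in the global scope.
Step 2: fetch() looks up x. No local x exists, so Python checks the global scope via LEGB rule and finds x = 80.
Step 3: result = 80

The answer is 80.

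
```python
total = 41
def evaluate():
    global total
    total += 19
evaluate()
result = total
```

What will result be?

Step 1: total = 41 globally.
Step 2: evaluate() modifies global total: total += 19 = 60.
Step 3: result = 60

The answer is 60.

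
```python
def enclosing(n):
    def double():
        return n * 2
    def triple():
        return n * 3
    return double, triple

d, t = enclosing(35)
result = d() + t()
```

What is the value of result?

Step 1: Both closures capture the same n = 35.
Step 2: d() = 35 * 2 = 70, t() = 35 * 3 = 105.
Step 3: result = 70 + 105 = 175

The answer is 175.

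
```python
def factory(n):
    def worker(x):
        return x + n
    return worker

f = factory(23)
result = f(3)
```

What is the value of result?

Step 1: factory(23) creates a closure that captures n = 23.
Step 2: f(3) calls the closure with x = 3, returning 3 + 23 = 26.
Step 3: result = 26

The answer is 26.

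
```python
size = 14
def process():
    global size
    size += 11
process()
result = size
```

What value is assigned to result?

Step 1: size = 14 globally.
Step 2: process() modifies global size: size += 11 = 25.
Step 3: result = 25

The answer is 25.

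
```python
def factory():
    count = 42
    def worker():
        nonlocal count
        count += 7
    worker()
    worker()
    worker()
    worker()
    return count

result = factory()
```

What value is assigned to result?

Step 1: count starts at 42.
Step 2: worker() is called 4 times, each adding 7.
Step 3: count = 42 + 7 * 4 = 70

The answer is 70.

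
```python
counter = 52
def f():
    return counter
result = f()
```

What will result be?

Step 1: counter = 52 is defined in the global scope.
Step 2: f() looks up counter. No local counter exists, so Python checks the global scope via LEGB rule and finds counter = 52.
Step 3: result = 52

The answer is 52.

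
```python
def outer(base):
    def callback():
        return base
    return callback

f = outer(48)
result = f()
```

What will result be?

Step 1: outer(48) creates closure capturing base = 48.
Step 2: f() returns the captured base = 48.
Step 3: result = 48

The answer is 48.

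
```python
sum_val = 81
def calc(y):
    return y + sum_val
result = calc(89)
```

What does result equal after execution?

Step 1: sum_val = 81 is defined globally.
Step 2: calc(89) uses parameter y = 89 and looks up sum_val from global scope = 81.
Step 3: result = 89 + 81 = 170

The answer is 170.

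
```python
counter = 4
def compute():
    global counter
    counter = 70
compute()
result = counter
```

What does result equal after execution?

Step 1: counter = 4 globally.
Step 2: compute() declares global counter and sets it to 70.
Step 3: After compute(), global counter = 70. result = 70

The answer is 70.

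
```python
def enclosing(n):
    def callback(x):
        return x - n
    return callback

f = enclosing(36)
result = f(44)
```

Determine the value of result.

Step 1: enclosing(36) creates a closure capturing n = 36.
Step 2: f(44) computes 44 - 36 = 8.
Step 3: result = 8

The answer is 8.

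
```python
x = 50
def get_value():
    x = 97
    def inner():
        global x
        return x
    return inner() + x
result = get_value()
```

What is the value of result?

Step 1: Global x = 50. get_value() shadows with local x = 97.
Step 2: inner() uses global keyword, so inner() returns global x = 50.
Step 3: get_value() returns 50 + 97 = 147

The answer is 147.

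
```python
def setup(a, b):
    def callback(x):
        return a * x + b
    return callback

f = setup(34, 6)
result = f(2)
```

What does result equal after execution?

Step 1: setup(34, 6) captures a = 34, b = 6.
Step 2: f(2) computes 34 * 2 + 6 = 74.
Step 3: result = 74

The answer is 74.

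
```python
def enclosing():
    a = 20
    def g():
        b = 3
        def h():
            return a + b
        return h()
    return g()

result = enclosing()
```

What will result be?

Step 1: enclosing() defines a = 20. g() defines b = 3.
Step 2: h() accesses both from enclosing scopes: a = 20, b = 3.
Step 3: result = 20 + 3 = 23

The answer is 23.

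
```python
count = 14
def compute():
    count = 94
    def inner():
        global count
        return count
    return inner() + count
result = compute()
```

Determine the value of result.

Step 1: Global count = 14. compute() shadows with local count = 94.
Step 2: inner() uses global keyword, so inner() returns global count = 14.
Step 3: compute() returns 14 + 94 = 108

The answer is 108.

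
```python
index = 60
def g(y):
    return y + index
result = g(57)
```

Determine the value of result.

Step 1: index = 60 is defined globally.
Step 2: g(57) uses parameter y = 57 and looks up index from global scope = 60.
Step 3: result = 57 + 60 = 117

The answer is 117.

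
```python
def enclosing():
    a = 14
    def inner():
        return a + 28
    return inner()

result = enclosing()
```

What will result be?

Step 1: enclosing() defines a = 14.
Step 2: inner() reads a = 14 from enclosing scope, returns 14 + 28 = 42.
Step 3: result = 42

The answer is 42.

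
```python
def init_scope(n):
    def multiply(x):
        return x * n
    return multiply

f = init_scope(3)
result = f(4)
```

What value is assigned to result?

Step 1: init_scope(3) returns multiply closure with n = 3.
Step 2: f(4) computes 4 * 3 = 12.
Step 3: result = 12

The answer is 12.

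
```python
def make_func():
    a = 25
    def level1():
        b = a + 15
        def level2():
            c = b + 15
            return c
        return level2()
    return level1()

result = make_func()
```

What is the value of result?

Step 1: a = 25. b = a + 15 = 40.
Step 2: c = b + 15 = 40 + 15 = 55.
Step 3: result = 55

The answer is 55.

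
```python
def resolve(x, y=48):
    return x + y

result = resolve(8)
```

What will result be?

Step 1: resolve(8) uses default y = 48.
Step 2: Returns 8 + 48 = 56.
Step 3: result = 56

The answer is 56.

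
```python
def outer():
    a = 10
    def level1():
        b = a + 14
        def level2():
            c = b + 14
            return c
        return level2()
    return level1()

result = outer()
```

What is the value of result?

Step 1: a = 10. b = a + 14 = 24.
Step 2: c = b + 14 = 24 + 14 = 38.
Step 3: result = 38

The answer is 38.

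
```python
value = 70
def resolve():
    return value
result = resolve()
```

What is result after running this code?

Step 1: value = 70 is defined in the global scope.
Step 2: resolve() looks up value. No local value exists, so Python checks the global scope via LEGB rule and finds value = 70.
Step 3: result = 70

The answer is 70.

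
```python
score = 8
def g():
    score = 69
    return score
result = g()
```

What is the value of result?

Step 1: Global score = 8.
Step 2: g() creates local score = 69, shadowing the global.
Step 3: Returns local score = 69. result = 69

The answer is 69.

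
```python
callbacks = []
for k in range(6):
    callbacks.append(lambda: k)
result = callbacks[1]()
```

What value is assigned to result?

Step 1: The loop creates 6 lambdas, all referencing the same variable k.
Step 2: After the loop, k = 5 (final value).
Step 3: callbacks[1]() looks up k at call time and finds 5. This is the late binding gotcha. result = 5

The answer is 5.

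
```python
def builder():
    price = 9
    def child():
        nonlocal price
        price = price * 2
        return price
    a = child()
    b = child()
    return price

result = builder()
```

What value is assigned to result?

Step 1: price starts at 9.
Step 2: First child(): price = 9 * 2 = 18.
Step 3: Second child(): price = 18 * 2 = 36.
Step 4: result = 36

The answer is 36.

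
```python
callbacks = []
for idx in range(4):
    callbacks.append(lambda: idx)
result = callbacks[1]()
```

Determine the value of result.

Step 1: The loop creates 4 lambdas, all referencing the same variable idx.
Step 2: After the loop, idx = 3 (final value).
Step 3: callbacks[1]() looks up idx at call time and finds 3. This is the late binding gotcha. result = 3

The answer is 3.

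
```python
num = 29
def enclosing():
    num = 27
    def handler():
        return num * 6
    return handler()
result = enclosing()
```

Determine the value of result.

Step 1: enclosing() shadows global num with num = 27.
Step 2: handler() finds num = 27 in enclosing scope, computes 27 * 6 = 162.
Step 3: result = 162

The answer is 162.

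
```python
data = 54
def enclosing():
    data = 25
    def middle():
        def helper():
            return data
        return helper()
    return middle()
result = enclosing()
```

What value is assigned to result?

Step 1: enclosing() defines data = 25. middle() and helper() have no local data.
Step 2: helper() checks local (none), enclosing middle() (none), enclosing enclosing() and finds data = 25.
Step 3: result = 25

The answer is 25.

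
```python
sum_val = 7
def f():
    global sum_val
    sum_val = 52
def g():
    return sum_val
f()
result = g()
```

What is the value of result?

Step 1: sum_val = 7.
Step 2: f() sets global sum_val = 52.
Step 3: g() reads global sum_val = 52. result = 52

The answer is 52.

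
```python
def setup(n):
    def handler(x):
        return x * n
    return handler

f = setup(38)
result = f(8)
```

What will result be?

Step 1: setup(38) creates a closure capturing n = 38.
Step 2: f(8) computes 8 * 38 = 304.
Step 3: result = 304

The answer is 304.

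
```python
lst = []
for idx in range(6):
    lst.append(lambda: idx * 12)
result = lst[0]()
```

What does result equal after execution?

Step 1: All lambdas reference the same variable idx (late binding).
Step 2: After the loop, idx = 5. Every lambda returns idx * 12.
Step 3: lst[0]() = 5 * 12 = 60

The answer is 60.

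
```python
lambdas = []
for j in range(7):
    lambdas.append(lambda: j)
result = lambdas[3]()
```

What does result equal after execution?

Step 1: The loop creates 7 lambdas, all referencing the same variable j.
Step 2: After the loop, j = 6 (final value).
Step 3: lambdas[3]() looks up j at call time and finds 6. This is the late binding gotcha. result = 6

The answer is 6.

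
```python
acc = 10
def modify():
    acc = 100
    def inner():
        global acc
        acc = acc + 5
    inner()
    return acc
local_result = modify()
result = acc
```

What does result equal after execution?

Step 1: Global acc = 10. modify() creates local acc = 100.
Step 2: inner() declares global acc and adds 5: global acc = 10 + 5 = 15.
Step 3: modify() returns its local acc = 100 (unaffected by inner).
Step 4: result = global acc = 15

The answer is 15.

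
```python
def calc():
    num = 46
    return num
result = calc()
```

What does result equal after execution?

Step 1: calc() defines num = 46 in its local scope.
Step 2: return num finds the local variable num = 46.
Step 3: result = 46

The answer is 46.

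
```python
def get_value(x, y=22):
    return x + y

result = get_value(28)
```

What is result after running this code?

Step 1: get_value(28) uses default y = 22.
Step 2: Returns 28 + 22 = 50.
Step 3: result = 50

The answer is 50.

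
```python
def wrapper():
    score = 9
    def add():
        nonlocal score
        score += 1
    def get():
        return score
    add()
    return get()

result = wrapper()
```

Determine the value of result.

Step 1: score = 9. add() modifies it via nonlocal, get() reads it.
Step 2: add() makes score = 9 + 1 = 10.
Step 3: get() returns 10. result = 10

The answer is 10.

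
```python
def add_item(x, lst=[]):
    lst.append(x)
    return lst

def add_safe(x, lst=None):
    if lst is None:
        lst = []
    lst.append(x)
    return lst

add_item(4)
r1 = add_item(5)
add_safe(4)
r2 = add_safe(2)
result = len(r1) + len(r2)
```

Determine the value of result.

Step 1: add_item shares mutable default: after 2 calls, lst = [4, 5], len = 2.
Step 2: add_safe creates fresh list each time: r2 = [2], len = 1.
Step 3: result = 2 + 1 = 3

The answer is 3.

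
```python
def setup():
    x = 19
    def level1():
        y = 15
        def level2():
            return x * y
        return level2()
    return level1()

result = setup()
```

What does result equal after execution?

Step 1: x = 19 in setup. y = 15 in level1.
Step 2: level2() reads x = 19 and y = 15 from enclosing scopes.
Step 3: result = 19 * 15 = 285

The answer is 285.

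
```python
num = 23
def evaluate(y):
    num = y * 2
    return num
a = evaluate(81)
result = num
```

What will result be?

Step 1: Global num = 23.
Step 2: evaluate(81) creates local num = 81 * 2 = 162.
Step 3: Global num unchanged because no global keyword. result = 23

The answer is 23.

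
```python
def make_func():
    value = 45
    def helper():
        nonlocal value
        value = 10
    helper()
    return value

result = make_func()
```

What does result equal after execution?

Step 1: make_func() sets value = 45.
Step 2: helper() uses nonlocal to reassign value = 10.
Step 3: result = 10

The answer is 10.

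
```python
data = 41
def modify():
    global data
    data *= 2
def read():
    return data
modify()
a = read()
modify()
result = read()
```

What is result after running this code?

Step 1: data = 41.
Step 2: First modify(): data = 41 * 2 = 82.
Step 3: Second modify(): data = 82 * 2 = 164.
Step 4: read() returns 164

The answer is 164.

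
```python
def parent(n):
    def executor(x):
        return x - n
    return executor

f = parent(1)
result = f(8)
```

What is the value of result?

Step 1: parent(1) creates a closure capturing n = 1.
Step 2: f(8) computes 8 - 1 = 7.
Step 3: result = 7

The answer is 7.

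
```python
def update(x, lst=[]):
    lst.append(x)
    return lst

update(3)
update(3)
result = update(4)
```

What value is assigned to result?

Step 1: Mutable default argument gotcha! The list [] is created once.
Step 2: Each call appends to the SAME list: [3], [3, 3], [3, 3, 4].
Step 3: result = [3, 3, 4]

The answer is [3, 3, 4].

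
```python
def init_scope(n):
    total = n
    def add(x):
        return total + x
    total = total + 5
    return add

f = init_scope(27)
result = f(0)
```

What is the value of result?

Step 1: init_scope(27) sets total = 27, then total = 27 + 5 = 32.
Step 2: Closures capture by reference, so add sees total = 32.
Step 3: f(0) returns 32 + 0 = 32

The answer is 32.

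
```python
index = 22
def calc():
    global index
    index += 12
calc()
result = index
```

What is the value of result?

Step 1: index = 22 globally.
Step 2: calc() modifies global index: index += 12 = 34.
Step 3: result = 34

The answer is 34.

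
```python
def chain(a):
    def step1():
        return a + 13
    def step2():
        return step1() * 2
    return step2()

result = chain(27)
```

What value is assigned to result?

Step 1: chain(27) captures a = 27.
Step 2: step2() calls step1() which returns 27 + 13 = 40.
Step 3: step2() returns 40 * 2 = 80

The answer is 80.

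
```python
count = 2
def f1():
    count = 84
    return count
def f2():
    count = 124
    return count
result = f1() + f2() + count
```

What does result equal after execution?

Step 1: Each function shadows global count with its own local.
Step 2: f1() returns 84, f2() returns 124.
Step 3: Global count = 2 is unchanged. result = 84 + 124 + 2 = 210

The answer is 210.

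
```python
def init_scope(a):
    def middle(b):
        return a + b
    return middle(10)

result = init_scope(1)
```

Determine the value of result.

Step 1: init_scope(1) passes a = 1.
Step 2: middle(10) has b = 10, reads a = 1 from enclosing.
Step 3: result = 1 + 10 = 11

The answer is 11.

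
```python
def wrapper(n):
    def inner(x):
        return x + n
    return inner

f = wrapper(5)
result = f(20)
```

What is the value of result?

Step 1: wrapper(5) creates a closure that captures n = 5.
Step 2: f(20) calls the closure with x = 20, returning 20 + 5 = 25.
Step 3: result = 25

The answer is 25.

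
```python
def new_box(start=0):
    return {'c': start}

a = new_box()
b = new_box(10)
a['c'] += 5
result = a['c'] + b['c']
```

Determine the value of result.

Step 1: new_box() returns a new dict each call (immutable default 0).
Step 2: a = {'c': 0}, b = {'c': 10}.
Step 3: a['c'] += 5 = 5. result = 5 + 10 = 15

The answer is 15.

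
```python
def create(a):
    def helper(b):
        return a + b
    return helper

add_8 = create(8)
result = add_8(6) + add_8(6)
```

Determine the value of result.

Step 1: add_8 captures a = 8.
Step 2: add_8(6) = 8 + 6 = 14, called twice.
Step 3: result = 14 + 14 = 28

The answer is 28.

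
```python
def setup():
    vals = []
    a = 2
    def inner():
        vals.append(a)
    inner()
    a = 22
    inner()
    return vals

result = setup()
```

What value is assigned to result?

Step 1: a = 2. inner() appends current a to vals.
Step 2: First inner(): appends 2. Then a = 22.
Step 3: Second inner(): appends 22 (closure sees updated a). result = [2, 22]

The answer is [2, 22].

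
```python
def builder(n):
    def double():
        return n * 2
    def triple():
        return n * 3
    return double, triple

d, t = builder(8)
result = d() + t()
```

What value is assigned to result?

Step 1: Both closures capture the same n = 8.
Step 2: d() = 8 * 2 = 16, t() = 8 * 3 = 24.
Step 3: result = 16 + 24 = 40

The answer is 40.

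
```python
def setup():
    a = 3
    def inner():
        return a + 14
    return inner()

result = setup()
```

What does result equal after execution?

Step 1: setup() defines a = 3.
Step 2: inner() reads a = 3 from enclosing scope, returns 3 + 14 = 17.
Step 3: result = 17

The answer is 17.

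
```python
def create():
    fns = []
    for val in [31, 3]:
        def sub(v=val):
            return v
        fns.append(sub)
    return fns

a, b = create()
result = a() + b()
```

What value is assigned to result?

Step 1: Default argument v=val captures val at each iteration.
Step 2: a() returns 31 (captured at first iteration), b() returns 3 (captured at second).
Step 3: result = 31 + 3 = 34

The answer is 34.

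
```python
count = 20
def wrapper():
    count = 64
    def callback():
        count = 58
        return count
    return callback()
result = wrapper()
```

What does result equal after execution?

Step 1: Three scopes define count: global (20), wrapper (64), callback (58).
Step 2: callback() has its own local count = 58, which shadows both enclosing and global.
Step 3: result = 58 (local wins in LEGB)

The answer is 58.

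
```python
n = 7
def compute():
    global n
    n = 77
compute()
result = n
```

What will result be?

Step 1: n = 7 globally.
Step 2: compute() declares global n and sets it to 77.
Step 3: After compute(), global n = 77. result = 77

The answer is 77.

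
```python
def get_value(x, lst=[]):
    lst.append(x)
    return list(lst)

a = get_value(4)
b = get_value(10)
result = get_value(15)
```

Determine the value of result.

Step 1: Default list is shared. list() creates copies for return values.
Step 2: Internal list grows: [4] -> [4, 10] -> [4, 10, 15].
Step 3: result = [4, 10, 15]

The answer is [4, 10, 15].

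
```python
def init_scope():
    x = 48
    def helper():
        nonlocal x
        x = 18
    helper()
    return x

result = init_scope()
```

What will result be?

Step 1: init_scope() sets x = 48.
Step 2: helper() uses nonlocal to reassign x = 18.
Step 3: result = 18

The answer is 18.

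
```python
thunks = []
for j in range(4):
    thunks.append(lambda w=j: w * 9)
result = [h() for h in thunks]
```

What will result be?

Step 1: Default arg w=j captures j at each iteration.
Step 2: thunks[k] has w defaulting to k, returns k * 9.
Step 3: result = [0, 9, 18, 27]

The answer is [0, 9, 18, 27].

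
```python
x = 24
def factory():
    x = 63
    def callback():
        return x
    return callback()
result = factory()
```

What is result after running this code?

Step 1: x = 24 globally, but factory() defines x = 63 locally.
Step 2: callback() looks up x. Not in local scope, so checks enclosing scope (factory) and finds x = 63.
Step 3: result = 63

The answer is 63.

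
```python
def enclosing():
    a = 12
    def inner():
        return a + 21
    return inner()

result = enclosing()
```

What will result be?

Step 1: enclosing() defines a = 12.
Step 2: inner() reads a = 12 from enclosing scope, returns 12 + 21 = 33.
Step 3: result = 33

The answer is 33.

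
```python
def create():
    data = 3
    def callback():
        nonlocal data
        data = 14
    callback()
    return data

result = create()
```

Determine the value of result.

Step 1: create() sets data = 3.
Step 2: callback() uses nonlocal to reassign data = 14.
Step 3: result = 14

The answer is 14.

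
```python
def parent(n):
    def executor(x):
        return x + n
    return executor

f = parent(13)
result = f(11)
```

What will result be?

Step 1: parent(13) creates a closure that captures n = 13.
Step 2: f(11) calls the closure with x = 11, returning 11 + 13 = 24.
Step 3: result = 24

The answer is 24.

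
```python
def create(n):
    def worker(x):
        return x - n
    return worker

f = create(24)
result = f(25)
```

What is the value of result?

Step 1: create(24) creates a closure capturing n = 24.
Step 2: f(25) computes 25 - 24 = 1.
Step 3: result = 1

The answer is 1.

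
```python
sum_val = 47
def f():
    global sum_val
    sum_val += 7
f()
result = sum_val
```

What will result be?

Step 1: sum_val = 47 globally.
Step 2: f() modifies global sum_val: sum_val += 7 = 54.
Step 3: result = 54

The answer is 54.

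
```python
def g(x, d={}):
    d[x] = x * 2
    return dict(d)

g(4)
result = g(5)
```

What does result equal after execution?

Step 1: Mutable default dict is shared across calls.
Step 2: First call adds 4: 8. Second call adds 5: 10.
Step 3: result = {4: 8, 5: 10}

The answer is {4: 8, 5: 10}.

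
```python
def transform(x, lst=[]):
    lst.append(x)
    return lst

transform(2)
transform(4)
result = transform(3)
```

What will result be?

Step 1: Mutable default argument gotcha! The list [] is created once.
Step 2: Each call appends to the SAME list: [2], [2, 4], [2, 4, 3].
Step 3: result = [2, 4, 3]

The answer is [2, 4, 3].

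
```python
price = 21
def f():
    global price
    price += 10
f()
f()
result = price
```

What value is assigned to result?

Step 1: price = 21.
Step 2: First f(): price = 21 + 10 = 31.
Step 3: Second f(): price = 31 + 10 = 41. result = 41

The answer is 41.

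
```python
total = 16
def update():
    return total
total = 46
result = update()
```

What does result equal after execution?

Step 1: total is first set to 16, then reassigned to 46.
Step 2: update() is called after the reassignment, so it looks up the current global total = 46.
Step 3: result = 46

The answer is 46.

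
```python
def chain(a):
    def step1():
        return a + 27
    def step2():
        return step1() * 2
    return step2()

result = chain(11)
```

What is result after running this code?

Step 1: chain(11) captures a = 11.
Step 2: step2() calls step1() which returns 11 + 27 = 38.
Step 3: step2() returns 38 * 2 = 76

The answer is 76.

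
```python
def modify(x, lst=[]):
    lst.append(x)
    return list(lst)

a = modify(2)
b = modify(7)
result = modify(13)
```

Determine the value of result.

Step 1: Default list is shared. list() creates copies for return values.
Step 2: Internal list grows: [2] -> [2, 7] -> [2, 7, 13].
Step 3: result = [2, 7, 13]

The answer is [2, 7, 13].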